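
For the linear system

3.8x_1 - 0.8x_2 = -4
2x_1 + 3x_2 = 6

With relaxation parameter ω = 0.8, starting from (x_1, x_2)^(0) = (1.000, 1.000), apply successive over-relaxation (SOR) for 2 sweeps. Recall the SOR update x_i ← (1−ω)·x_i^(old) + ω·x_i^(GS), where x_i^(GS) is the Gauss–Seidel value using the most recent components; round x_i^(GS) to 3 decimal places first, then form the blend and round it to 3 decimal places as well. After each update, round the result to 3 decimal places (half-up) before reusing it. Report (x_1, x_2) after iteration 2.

(-0.591, 2.326)

Iteration 1:
  x_1: GS value = (-4 - (-0.8)·1.000) / (3.8) = -0.842;  x_1 ← (1−ω)·1.000 + ω·-0.842 = -0.474
  x_2: GS value = (6 - (2)·-0.474) / (3) = 2.316;  x_2 ← (1−ω)·1.000 + ω·2.316 = 2.053
Iteration 2:
  x_1: GS value = (-4 - (-0.8)·2.053) / (3.8) = -0.620;  x_1 ← (1−ω)·-0.474 + ω·-0.620 = -0.591
  x_2: GS value = (6 - (2)·-0.591) / (3) = 2.394;  x_2 ← (1−ω)·2.053 + ω·2.394 = 2.326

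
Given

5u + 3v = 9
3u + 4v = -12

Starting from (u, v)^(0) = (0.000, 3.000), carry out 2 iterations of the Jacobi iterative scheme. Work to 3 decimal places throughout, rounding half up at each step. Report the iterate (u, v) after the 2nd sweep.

Iteration 1:
  u = (9 - (3)·3.000) / (5) = 0.000
  v = (-12 - (3)·0.000) / (4) = -3.000
Iteration 2:
  u = (9 - (3)·-3.000) / (5) = 3.600
  v = (-12 - (3)·0.000) / (4) = -3.000

(3.600, -3.000)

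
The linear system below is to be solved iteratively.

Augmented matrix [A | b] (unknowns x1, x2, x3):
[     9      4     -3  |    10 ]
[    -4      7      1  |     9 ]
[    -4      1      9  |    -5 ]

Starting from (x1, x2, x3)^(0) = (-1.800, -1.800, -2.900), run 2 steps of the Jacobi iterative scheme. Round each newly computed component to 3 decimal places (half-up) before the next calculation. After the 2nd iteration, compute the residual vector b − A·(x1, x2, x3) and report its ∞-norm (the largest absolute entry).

Iteration 1:
  x1 = (10 - (4)·-1.800 - (-3)·-2.900) / (9) = 0.944
  x2 = (9 - (-4)·-1.800 - (1)·-2.900) / (7) = 0.671
  x3 = (-5 - (-4)·-1.800 - (1)·-1.800) / (9) = -1.156
Iteration 2:
  x1 = (10 - (4)·0.671 - (-3)·-1.156) / (9) = 0.428
  x2 = (9 - (-4)·0.944 - (1)·-1.156) / (7) = 1.990
  x3 = (-5 - (-4)·0.944 - (1)·0.671) / (9) = -0.211
Residual b − A·x = (-2.445, -3.007, -3.379); ∞-norm = 3.379

3.379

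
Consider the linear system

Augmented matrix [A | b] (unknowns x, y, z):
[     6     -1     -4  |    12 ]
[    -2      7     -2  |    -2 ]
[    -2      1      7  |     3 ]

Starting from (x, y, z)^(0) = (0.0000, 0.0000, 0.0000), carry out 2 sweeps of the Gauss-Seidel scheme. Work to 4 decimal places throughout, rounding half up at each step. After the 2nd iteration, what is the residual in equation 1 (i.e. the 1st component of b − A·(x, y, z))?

Iteration 1:
  x = (12 - (-1)·0.0000 - (-4)·0.0000) / (6) = 2.0000
  y = (-2 - (-2)·2.0000 - (-2)·0.0000) / (7) = 0.2857
  z = (3 - (-2)·2.0000 - (1)·0.2857) / (7) = 0.9592
Iteration 2:
  x = (12 - (-1)·0.2857 - (-4)·0.9592) / (6) = 2.6871
  y = (-2 - (-2)·2.6871 - (-2)·0.9592) / (7) = 0.7561
  z = (3 - (-2)·2.6871 - (1)·0.7561) / (7) = 1.0883
Residual b − A·x = (0.9867, 0.2581, 0.0000)

0.9867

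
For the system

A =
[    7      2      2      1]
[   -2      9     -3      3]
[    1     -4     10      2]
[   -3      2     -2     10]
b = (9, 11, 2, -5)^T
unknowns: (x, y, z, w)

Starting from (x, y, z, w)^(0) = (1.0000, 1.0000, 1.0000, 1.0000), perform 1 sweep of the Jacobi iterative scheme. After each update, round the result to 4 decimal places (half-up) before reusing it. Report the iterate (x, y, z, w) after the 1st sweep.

Iteration 1:
  x = (9 - (2)·1.0000 - (2)·1.0000 - (1)·1.0000) / (7) = 0.5714
  y = (11 - (-2)·1.0000 - (-3)·1.0000 - (3)·1.0000) / (9) = 1.4444
  z = (2 - (1)·1.0000 - (-4)·1.0000 - (2)·1.0000) / (10) = 0.3000
  w = (-5 - (-3)·1.0000 - (2)·1.0000 - (-2)·1.0000) / (10) = -0.2000

(0.5714, 1.4444, 0.3000, -0.2000)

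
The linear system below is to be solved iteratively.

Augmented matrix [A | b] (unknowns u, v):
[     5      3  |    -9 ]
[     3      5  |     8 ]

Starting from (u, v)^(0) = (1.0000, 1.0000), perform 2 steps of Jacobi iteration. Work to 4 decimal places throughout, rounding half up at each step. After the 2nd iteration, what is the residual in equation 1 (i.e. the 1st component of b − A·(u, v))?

-6.1200

Iteration 1:
  u = (-9 - (3)·1.0000) / (5) = -2.4000
  v = (8 - (3)·1.0000) / (5) = 1.0000
Iteration 2:
  u = (-9 - (3)·1.0000) / (5) = -2.4000
  v = (8 - (3)·-2.4000) / (5) = 3.0400
Residual b − A·x = (-6.1200, 0.0000)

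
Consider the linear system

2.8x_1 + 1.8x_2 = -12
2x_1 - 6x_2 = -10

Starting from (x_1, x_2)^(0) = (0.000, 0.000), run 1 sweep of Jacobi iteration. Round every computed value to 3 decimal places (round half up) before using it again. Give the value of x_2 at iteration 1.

Iteration 1:
  x_1 = (-12 - (1.8)·0.000) / (2.8) = -4.286
  x_2 = (-10 - (2)·0.000) / (-6) = 1.667

1.667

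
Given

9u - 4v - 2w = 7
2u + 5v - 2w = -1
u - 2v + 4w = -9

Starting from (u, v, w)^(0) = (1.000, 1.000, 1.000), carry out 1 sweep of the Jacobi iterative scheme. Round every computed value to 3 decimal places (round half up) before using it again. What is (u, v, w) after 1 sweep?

Iteration 1:
  u = (7 - (-4)·1.000 - (-2)·1.000) / (9) = 1.444
  v = (-1 - (2)·1.000 - (-2)·1.000) / (5) = -0.200
  w = (-9 - (1)·1.000 - (-2)·1.000) / (4) = -2.000

(1.444, -0.200, -2.000)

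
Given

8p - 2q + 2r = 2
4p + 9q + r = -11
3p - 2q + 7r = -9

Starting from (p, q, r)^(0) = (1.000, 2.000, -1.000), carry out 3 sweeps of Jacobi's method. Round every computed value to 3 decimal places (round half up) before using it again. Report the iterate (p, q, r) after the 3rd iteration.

Iteration 1:
  p = (2 - (-2)·2.000 - (2)·-1.000) / (8) = 1.000
  q = (-11 - (4)·1.000 - (1)·-1.000) / (9) = -1.556
  r = (-9 - (3)·1.000 - (-2)·2.000) / (7) = -1.143
Iteration 2:
  p = (2 - (-2)·-1.556 - (2)·-1.143) / (8) = 0.147
  q = (-11 - (4)·1.000 - (1)·-1.143) / (9) = -1.540
  r = (-9 - (3)·1.000 - (-2)·-1.556) / (7) = -2.159
Iteration 3:
  p = (2 - (-2)·-1.540 - (2)·-2.159) / (8) = 0.405
  q = (-11 - (4)·0.147 - (1)·-2.159) / (9) = -1.048
  r = (-9 - (3)·0.147 - (-2)·-1.540) / (7) = -1.789

(0.405, -1.048, -1.789)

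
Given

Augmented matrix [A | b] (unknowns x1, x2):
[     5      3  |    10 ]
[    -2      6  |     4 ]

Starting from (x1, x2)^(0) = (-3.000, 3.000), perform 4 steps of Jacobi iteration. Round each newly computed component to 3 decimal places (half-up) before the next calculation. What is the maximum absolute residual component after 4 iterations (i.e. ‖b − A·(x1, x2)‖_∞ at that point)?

Iteration 1:
  x1 = (10 - (3)·3.000) / (5) = 0.200
  x2 = (4 - (-2)·-3.000) / (6) = -0.333
Iteration 2:
  x1 = (10 - (3)·-0.333) / (5) = 2.200
  x2 = (4 - (-2)·0.200) / (6) = 0.733
Iteration 3:
  x1 = (10 - (3)·0.733) / (5) = 1.560
  x2 = (4 - (-2)·2.200) / (6) = 1.400
Iteration 4:
  x1 = (10 - (3)·1.400) / (5) = 1.160
  x2 = (4 - (-2)·1.560) / (6) = 1.187
Residual b − A·x = (0.639, -0.802); ∞-norm = 0.802

0.802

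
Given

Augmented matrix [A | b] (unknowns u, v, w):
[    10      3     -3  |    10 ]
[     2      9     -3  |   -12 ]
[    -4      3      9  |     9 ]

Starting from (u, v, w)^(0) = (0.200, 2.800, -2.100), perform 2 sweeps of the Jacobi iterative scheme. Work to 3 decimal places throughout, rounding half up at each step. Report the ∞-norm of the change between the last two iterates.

Iteration 1:
  u = (10 - (3)·2.800 - (-3)·-2.100) / (10) = -0.470
  v = (-12 - (2)·0.200 - (-3)·-2.100) / (9) = -2.078
  w = (9 - (-4)·0.200 - (3)·2.800) / (9) = 0.156
Iteration 2:
  u = (10 - (3)·-2.078 - (-3)·0.156) / (10) = 1.670
  v = (-12 - (2)·-0.470 - (-3)·0.156) / (9) = -1.177
  w = (9 - (-4)·-0.470 - (3)·-2.078) / (9) = 1.484
Change: (2.140, 0.901, 1.328) → max |·| = 2.140

2.140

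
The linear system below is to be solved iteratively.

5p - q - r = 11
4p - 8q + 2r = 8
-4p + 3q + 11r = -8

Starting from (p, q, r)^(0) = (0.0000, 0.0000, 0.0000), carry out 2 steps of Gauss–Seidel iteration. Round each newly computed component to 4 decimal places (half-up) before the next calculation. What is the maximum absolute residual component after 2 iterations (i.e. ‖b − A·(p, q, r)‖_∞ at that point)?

Iteration 1:
  p = (11 - (-1)·0.0000 - (-1)·0.0000) / (5) = 2.2000
  q = (8 - (4)·2.2000 - (2)·0.0000) / (-8) = 0.1000
  r = (-8 - (-4)·2.2000 - (3)·0.1000) / (11) = 0.0455
Iteration 2:
  p = (11 - (-1)·0.1000 - (-1)·0.0455) / (5) = 2.2291
  q = (8 - (4)·2.2291 - (2)·0.0455) / (-8) = 0.1259
  r = (-8 - (-4)·2.2291 - (3)·0.1259) / (11) = 0.0490
Residual b − A·x = (0.0294, -0.0072, -0.0003); ∞-norm = 0.0294

0.0294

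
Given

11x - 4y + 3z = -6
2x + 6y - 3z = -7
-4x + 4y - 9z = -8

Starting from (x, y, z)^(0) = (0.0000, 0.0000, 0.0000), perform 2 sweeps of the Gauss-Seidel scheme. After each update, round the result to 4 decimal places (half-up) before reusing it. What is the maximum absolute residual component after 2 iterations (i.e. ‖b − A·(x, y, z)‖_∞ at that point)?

Iteration 1:
  x = (-6 - (-4)·0.0000 - (3)·0.0000) / (11) = -0.5455
  y = (-7 - (2)·-0.5455 - (-3)·0.0000) / (6) = -0.9848
  z = (-8 - (-4)·-0.5455 - (4)·-0.9848) / (-9) = 0.6936
Iteration 2:
  x = (-6 - (-4)·-0.9848 - (3)·0.6936) / (11) = -1.0927
  y = (-7 - (2)·-1.0927 - (-3)·0.6936) / (6) = -0.4556
  z = (-8 - (-4)·-1.0927 - (4)·-0.4556) / (-9) = 1.1720
Residual b − A·x = (0.6813, 1.4350, -0.0004); ∞-norm = 1.4350

1.4350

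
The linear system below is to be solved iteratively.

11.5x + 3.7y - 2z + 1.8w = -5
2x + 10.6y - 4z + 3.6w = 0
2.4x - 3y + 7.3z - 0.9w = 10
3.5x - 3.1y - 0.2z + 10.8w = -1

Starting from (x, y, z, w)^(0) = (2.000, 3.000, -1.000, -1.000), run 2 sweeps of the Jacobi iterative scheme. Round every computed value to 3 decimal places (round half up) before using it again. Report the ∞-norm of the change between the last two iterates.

1.417

Iteration 1:
  x = (-5 - (3.7)·3.000 - (-2)·-1.000 - (1.8)·-1.000) / (11.5) = -1.417
  y = (0 - (2)·2.000 - (-4)·-1.000 - (3.6)·-1.000) / (10.6) = -0.415
  z = (10 - (2.4)·2.000 - (-3)·3.000 - (-0.9)·-1.000) / (7.3) = 1.822
  w = (-1 - (3.5)·2.000 - (-3.1)·3.000 - (-0.2)·-1.000) / (10.8) = 0.102
Iteration 2:
  x = (-5 - (3.7)·-0.415 - (-2)·1.822 - (1.8)·0.102) / (11.5) = 0.000
  y = (0 - (2)·-1.417 - (-4)·1.822 - (3.6)·0.102) / (10.6) = 0.920
  z = (10 - (2.4)·-1.417 - (-3)·-0.415 - (-0.9)·0.102) / (7.3) = 1.678
  w = (-1 - (3.5)·-1.417 - (-3.1)·-0.415 - (-0.2)·1.822) / (10.8) = 0.281
Change: (1.417, 1.335, -0.144, 0.179) → max |·| = 1.417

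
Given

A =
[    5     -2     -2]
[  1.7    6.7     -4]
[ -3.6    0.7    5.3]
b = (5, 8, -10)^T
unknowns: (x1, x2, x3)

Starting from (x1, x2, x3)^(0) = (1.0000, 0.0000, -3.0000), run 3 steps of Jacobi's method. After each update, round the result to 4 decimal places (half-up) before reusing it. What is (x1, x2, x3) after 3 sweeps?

(0.4454, 0.0087, -1.8360)

Iteration 1:
  x1 = (5 - (-2)·0.0000 - (-2)·-3.0000) / (5) = -0.2000
  x2 = (8 - (1.7)·1.0000 - (-4)·-3.0000) / (6.7) = -0.8507
  x3 = (-10 - (-3.6)·1.0000 - (0.7)·0.0000) / (5.3) = -1.2075
Iteration 2:
  x1 = (5 - (-2)·-0.8507 - (-2)·-1.2075) / (5) = 0.1767
  x2 = (8 - (1.7)·-0.2000 - (-4)·-1.2075) / (6.7) = 0.5239
  x3 = (-10 - (-3.6)·-0.2000 - (0.7)·-0.8507) / (5.3) = -1.9103
Iteration 3:
  x1 = (5 - (-2)·0.5239 - (-2)·-1.9103) / (5) = 0.4454
  x2 = (8 - (1.7)·0.1767 - (-4)·-1.9103) / (6.7) = 0.0087
  x3 = (-10 - (-3.6)·0.1767 - (0.7)·0.5239) / (5.3) = -1.8360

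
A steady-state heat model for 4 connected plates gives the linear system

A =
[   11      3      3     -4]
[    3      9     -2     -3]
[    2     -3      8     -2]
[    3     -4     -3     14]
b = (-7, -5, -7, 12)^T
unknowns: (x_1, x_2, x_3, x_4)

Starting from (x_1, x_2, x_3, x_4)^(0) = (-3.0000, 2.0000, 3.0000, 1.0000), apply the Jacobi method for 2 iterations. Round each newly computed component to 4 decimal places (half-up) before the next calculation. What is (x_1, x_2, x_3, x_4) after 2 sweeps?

(-0.2819, 1.0891, 0.7543, 1.8080)

Iteration 1:
  x_1 = (-7 - (3)·2.0000 - (3)·3.0000 - (-4)·1.0000) / (11) = -1.6364
  x_2 = (-5 - (3)·-3.0000 - (-2)·3.0000 - (-3)·1.0000) / (9) = 1.4444
  x_3 = (-7 - (2)·-3.0000 - (-3)·2.0000 - (-2)·1.0000) / (8) = 0.8750
  x_4 = (12 - (3)·-3.0000 - (-4)·2.0000 - (-3)·3.0000) / (14) = 2.7143
Iteration 2:
  x_1 = (-7 - (3)·1.4444 - (3)·0.8750 - (-4)·2.7143) / (11) = -0.2819
  x_2 = (-5 - (3)·-1.6364 - (-2)·0.8750 - (-3)·2.7143) / (9) = 1.0891
  x_3 = (-7 - (2)·-1.6364 - (-3)·1.4444 - (-2)·2.7143) / (8) = 0.7543
  x_4 = (12 - (3)·-1.6364 - (-4)·1.4444 - (-3)·0.8750) / (14) = 1.8080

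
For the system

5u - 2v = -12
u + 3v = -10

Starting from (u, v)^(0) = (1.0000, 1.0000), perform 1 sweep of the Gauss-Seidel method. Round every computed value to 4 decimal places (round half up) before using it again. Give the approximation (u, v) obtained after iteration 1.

Iteration 1:
  u = (-12 - (-2)·1.0000) / (5) = -2.0000
  v = (-10 - (1)·-2.0000) / (3) = -2.6667

(-2.0000, -2.6667)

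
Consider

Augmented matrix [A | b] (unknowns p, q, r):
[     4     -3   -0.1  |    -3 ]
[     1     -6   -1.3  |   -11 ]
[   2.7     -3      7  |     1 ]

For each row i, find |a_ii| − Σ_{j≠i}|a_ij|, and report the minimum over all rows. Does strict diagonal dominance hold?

0.9

row 1: |4| − (3+0.1) = 0.9
row 2: |-6| − (1+1.3) = 3.7
row 3: |7| − (2.7+3) = 1.3
minimum over rows = 0.9 → strictly diagonally dominant (convergence guaranteed)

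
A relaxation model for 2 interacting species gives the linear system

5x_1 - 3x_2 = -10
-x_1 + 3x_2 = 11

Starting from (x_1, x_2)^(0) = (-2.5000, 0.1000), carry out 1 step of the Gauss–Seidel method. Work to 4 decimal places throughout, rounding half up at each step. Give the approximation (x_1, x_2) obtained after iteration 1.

Iteration 1:
  x_1 = (-10 - (-3)·0.1000) / (5) = -1.9400
  x_2 = (11 - (-1)·-1.9400) / (3) = 3.0200

(-1.9400, 3.0200)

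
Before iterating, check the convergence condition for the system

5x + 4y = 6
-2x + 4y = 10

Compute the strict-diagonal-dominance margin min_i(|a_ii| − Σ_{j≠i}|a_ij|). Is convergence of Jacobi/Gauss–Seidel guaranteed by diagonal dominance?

row 1: |5| − (4) = 1
row 2: |4| − (2) = 2
minimum over rows = 1 → strictly diagonally dominant (convergence guaranteed)

1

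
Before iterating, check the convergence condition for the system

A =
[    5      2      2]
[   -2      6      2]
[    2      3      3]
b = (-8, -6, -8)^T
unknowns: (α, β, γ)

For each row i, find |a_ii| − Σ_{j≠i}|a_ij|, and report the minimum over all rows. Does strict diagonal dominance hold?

-2

row 1: |5| − (2+2) = 1
row 2: |6| − (2+2) = 2
row 3: |3| − (2+3) = -2
minimum over rows = -2 → not strictly diagonally dominant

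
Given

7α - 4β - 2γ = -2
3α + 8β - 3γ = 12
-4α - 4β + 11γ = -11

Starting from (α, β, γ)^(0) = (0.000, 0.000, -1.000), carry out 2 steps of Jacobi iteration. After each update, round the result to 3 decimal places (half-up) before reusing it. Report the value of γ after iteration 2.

-0.799

Iteration 1:
  α = (-2 - (-4)·0.000 - (-2)·-1.000) / (7) = -0.571
  β = (12 - (3)·0.000 - (-3)·-1.000) / (8) = 1.125
  γ = (-11 - (-4)·0.000 - (-4)·0.000) / (11) = -1.000
Iteration 2:
  α = (-2 - (-4)·1.125 - (-2)·-1.000) / (7) = 0.071
  β = (12 - (3)·-0.571 - (-3)·-1.000) / (8) = 1.339
  γ = (-11 - (-4)·-0.571 - (-4)·1.125) / (11) = -0.799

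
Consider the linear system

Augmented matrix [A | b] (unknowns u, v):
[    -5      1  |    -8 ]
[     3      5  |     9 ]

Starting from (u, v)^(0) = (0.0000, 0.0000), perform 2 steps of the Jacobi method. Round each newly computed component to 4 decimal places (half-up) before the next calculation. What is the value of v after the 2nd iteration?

Iteration 1:
  u = (-8 - (1)·0.0000) / (-5) = 1.6000
  v = (9 - (3)·0.0000) / (5) = 1.8000
Iteration 2:
  u = (-8 - (1)·1.8000) / (-5) = 1.9600
  v = (9 - (3)·1.6000) / (5) = 0.8400

0.8400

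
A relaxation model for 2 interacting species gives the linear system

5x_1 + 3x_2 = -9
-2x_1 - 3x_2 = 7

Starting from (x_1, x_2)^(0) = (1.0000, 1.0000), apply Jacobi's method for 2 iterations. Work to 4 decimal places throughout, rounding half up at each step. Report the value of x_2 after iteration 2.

-0.7333

Iteration 1:
  x_1 = (-9 - (3)·1.0000) / (5) = -2.4000
  x_2 = (7 - (-2)·1.0000) / (-3) = -3.0000
Iteration 2:
  x_1 = (-9 - (3)·-3.0000) / (5) = 0.0000
  x_2 = (7 - (-2)·-2.4000) / (-3) = -0.7333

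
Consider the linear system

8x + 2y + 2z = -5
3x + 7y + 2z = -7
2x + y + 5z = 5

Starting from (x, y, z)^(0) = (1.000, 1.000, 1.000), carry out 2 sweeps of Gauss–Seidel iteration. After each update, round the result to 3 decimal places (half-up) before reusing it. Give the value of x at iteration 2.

Iteration 1:
  x = (-5 - (2)·1.000 - (2)·1.000) / (8) = -1.125
  y = (-7 - (3)·-1.125 - (2)·1.000) / (7) = -0.804
  z = (5 - (2)·-1.125 - (1)·-0.804) / (5) = 1.611
Iteration 2:
  x = (-5 - (2)·-0.804 - (2)·1.611) / (8) = -0.827
  y = (-7 - (3)·-0.827 - (2)·1.611) / (7) = -1.106
  z = (5 - (2)·-0.827 - (1)·-1.106) / (5) = 1.552

-0.827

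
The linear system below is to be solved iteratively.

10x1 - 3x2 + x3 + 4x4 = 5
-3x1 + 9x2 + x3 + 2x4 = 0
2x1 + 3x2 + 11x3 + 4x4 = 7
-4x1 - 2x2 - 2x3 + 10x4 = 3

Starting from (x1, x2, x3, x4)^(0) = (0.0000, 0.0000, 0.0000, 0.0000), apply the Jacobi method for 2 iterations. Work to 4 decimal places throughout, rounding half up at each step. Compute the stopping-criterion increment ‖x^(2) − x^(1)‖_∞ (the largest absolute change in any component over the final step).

Iteration 1:
  x1 = (5 - (-3)·0.0000 - (1)·0.0000 - (4)·0.0000) / (10) = 0.5000
  x2 = (0 - (-3)·0.0000 - (1)·0.0000 - (2)·0.0000) / (9) = 0.0000
  x3 = (7 - (2)·0.0000 - (3)·0.0000 - (4)·0.0000) / (11) = 0.6364
  x4 = (3 - (-4)·0.0000 - (-2)·0.0000 - (-2)·0.0000) / (10) = 0.3000
Iteration 2:
  x1 = (5 - (-3)·0.0000 - (1)·0.6364 - (4)·0.3000) / (10) = 0.3164
  x2 = (0 - (-3)·0.5000 - (1)·0.6364 - (2)·0.3000) / (9) = 0.0293
  x3 = (7 - (2)·0.5000 - (3)·0.0000 - (4)·0.3000) / (11) = 0.4364
  x4 = (3 - (-4)·0.5000 - (-2)·0.0000 - (-2)·0.6364) / (10) = 0.6273
Change: (-0.1836, 0.0293, -0.2000, 0.3273) → max |·| = 0.3273

0.3273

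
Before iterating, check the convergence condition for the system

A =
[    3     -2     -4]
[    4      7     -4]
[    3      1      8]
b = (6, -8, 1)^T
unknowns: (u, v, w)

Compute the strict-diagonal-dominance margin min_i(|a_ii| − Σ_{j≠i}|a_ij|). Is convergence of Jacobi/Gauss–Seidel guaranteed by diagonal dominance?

-3

row 1: |3| − (2+4) = -3
row 2: |7| − (4+4) = -1
row 3: |8| − (3+1) = 4
minimum over rows = -3 → not strictly diagonally dominant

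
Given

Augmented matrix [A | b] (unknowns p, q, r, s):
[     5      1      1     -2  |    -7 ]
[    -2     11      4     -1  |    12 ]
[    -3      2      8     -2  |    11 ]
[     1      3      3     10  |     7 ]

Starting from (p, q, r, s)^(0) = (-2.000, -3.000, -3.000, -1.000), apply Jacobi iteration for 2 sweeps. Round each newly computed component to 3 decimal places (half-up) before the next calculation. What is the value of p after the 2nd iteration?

-0.890

Iteration 1:
  p = (-7 - (1)·-3.000 - (1)·-3.000 - (-2)·-1.000) / (5) = -0.600
  q = (12 - (-2)·-2.000 - (4)·-3.000 - (-1)·-1.000) / (11) = 1.727
  r = (11 - (-3)·-2.000 - (2)·-3.000 - (-2)·-1.000) / (8) = 1.125
  s = (7 - (1)·-2.000 - (3)·-3.000 - (3)·-3.000) / (10) = 2.700
Iteration 2:
  p = (-7 - (1)·1.727 - (1)·1.125 - (-2)·2.700) / (5) = -0.890
  q = (12 - (-2)·-0.600 - (4)·1.125 - (-1)·2.700) / (11) = 0.818
  r = (11 - (-3)·-0.600 - (2)·1.727 - (-2)·2.700) / (8) = 1.393
  s = (7 - (1)·-0.600 - (3)·1.727 - (3)·1.125) / (10) = -0.096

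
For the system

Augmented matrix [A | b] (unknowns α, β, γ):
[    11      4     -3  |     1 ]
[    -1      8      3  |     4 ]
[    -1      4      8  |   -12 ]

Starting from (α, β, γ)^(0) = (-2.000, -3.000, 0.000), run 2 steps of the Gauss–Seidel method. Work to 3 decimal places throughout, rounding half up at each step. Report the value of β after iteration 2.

Iteration 1:
  α = (1 - (4)·-3.000 - (-3)·0.000) / (11) = 1.182
  β = (4 - (-1)·1.182 - (3)·0.000) / (8) = 0.648
  γ = (-12 - (-1)·1.182 - (4)·0.648) / (8) = -1.676
Iteration 2:
  α = (1 - (4)·0.648 - (-3)·-1.676) / (11) = -0.602
  β = (4 - (-1)·-0.602 - (3)·-1.676) / (8) = 1.053
  γ = (-12 - (-1)·-0.602 - (4)·1.053) / (8) = -2.102

1.053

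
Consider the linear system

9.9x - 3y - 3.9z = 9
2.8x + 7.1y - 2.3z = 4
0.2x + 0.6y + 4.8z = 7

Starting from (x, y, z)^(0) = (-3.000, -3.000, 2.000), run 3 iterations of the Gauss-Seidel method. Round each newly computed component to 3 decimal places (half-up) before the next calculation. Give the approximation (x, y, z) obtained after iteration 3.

(1.537, 0.394, 1.345)

Iteration 1:
  x = (9 - (-3)·-3.000 - (-3.9)·2.000) / (9.9) = 0.788
  y = (4 - (2.8)·0.788 - (-2.3)·2.000) / (7.1) = 0.901
  z = (7 - (0.2)·0.788 - (0.6)·0.901) / (4.8) = 1.313
Iteration 2:
  x = (9 - (-3)·0.901 - (-3.9)·1.313) / (9.9) = 1.699
  y = (4 - (2.8)·1.699 - (-2.3)·1.313) / (7.1) = 0.319
  z = (7 - (0.2)·1.699 - (0.6)·0.319) / (4.8) = 1.348
Iteration 3:
  x = (9 - (-3)·0.319 - (-3.9)·1.348) / (9.9) = 1.537
  y = (4 - (2.8)·1.537 - (-2.3)·1.348) / (7.1) = 0.394
  z = (7 - (0.2)·1.537 - (0.6)·0.394) / (4.8) = 1.345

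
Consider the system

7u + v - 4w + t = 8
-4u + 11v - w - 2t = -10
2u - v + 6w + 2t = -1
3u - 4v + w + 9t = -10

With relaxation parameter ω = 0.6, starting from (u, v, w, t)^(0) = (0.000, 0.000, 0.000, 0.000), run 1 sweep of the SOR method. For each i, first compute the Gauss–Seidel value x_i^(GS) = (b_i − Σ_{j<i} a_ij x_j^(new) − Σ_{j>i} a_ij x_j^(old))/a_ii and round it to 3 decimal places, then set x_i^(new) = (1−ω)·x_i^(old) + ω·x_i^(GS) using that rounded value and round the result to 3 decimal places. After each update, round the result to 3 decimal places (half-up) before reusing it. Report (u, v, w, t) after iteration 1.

(0.686, -0.396, -0.277, -0.891)

Iteration 1:
  u: GS value = (8 - (1)·0.000 - (-4)·0.000 - (1)·0.000) / (7) = 1.143;  u ← (1−ω)·0.000 + ω·1.143 = 0.686
  v: GS value = (-10 - (-4)·0.686 - (-1)·0.000 - (-2)·0.000) / (11) = -0.660;  v ← (1−ω)·0.000 + ω·-0.660 = -0.396
  w: GS value = (-1 - (2)·0.686 - (-1)·-0.396 - (2)·0.000) / (6) = -0.461;  w ← (1−ω)·0.000 + ω·-0.461 = -0.277
  t: GS value = (-10 - (3)·0.686 - (-4)·-0.396 - (1)·-0.277) / (9) = -1.485;  t ← (1−ω)·0.000 + ω·-1.485 = -0.891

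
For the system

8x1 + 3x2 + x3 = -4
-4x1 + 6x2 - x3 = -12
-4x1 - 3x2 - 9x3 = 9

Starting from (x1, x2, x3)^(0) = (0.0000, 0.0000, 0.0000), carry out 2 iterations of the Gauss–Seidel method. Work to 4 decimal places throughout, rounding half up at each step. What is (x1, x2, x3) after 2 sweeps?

(0.3750, -1.7500, -0.5833)

Iteration 1:
  x1 = (-4 - (3)·0.0000 - (1)·0.0000) / (8) = -0.5000
  x2 = (-12 - (-4)·-0.5000 - (-1)·0.0000) / (6) = -2.3333
  x3 = (9 - (-4)·-0.5000 - (-3)·-2.3333) / (-9) = 0.0000
Iteration 2:
  x1 = (-4 - (3)·-2.3333 - (1)·0.0000) / (8) = 0.3750
  x2 = (-12 - (-4)·0.3750 - (-1)·0.0000) / (6) = -1.7500
  x3 = (9 - (-4)·0.3750 - (-3)·-1.7500) / (-9) = -0.5833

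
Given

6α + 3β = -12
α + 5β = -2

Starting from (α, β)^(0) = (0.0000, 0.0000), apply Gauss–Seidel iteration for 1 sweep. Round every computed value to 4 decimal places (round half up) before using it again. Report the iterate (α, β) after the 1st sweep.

Iteration 1:
  α = (-12 - (3)·0.0000) / (6) = -2.0000
  β = (-2 - (1)·-2.0000) / (5) = 0.0000

(-2.0000, 0.0000)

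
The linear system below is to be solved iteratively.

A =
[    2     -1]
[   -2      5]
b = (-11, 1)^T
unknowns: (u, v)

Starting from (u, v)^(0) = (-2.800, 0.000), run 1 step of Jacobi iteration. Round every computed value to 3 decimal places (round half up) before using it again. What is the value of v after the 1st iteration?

Iteration 1:
  u = (-11 - (-1)·0.000) / (2) = -5.500
  v = (1 - (-2)·-2.800) / (5) = -0.920

-0.920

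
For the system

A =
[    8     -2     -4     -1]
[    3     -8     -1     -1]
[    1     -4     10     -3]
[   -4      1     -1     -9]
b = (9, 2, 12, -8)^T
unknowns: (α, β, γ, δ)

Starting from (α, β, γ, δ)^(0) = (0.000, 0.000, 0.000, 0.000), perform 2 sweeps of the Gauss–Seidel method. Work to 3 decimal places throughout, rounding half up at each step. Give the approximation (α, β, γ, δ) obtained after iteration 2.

(1.781, 0.238, 1.201, -0.010)

Iteration 1:
  α = (9 - (-2)·0.000 - (-4)·0.000 - (-1)·0.000) / (8) = 1.125
  β = (2 - (3)·1.125 - (-1)·0.000 - (-1)·0.000) / (-8) = 0.172
  γ = (12 - (1)·1.125 - (-4)·0.172 - (-3)·0.000) / (10) = 1.156
  δ = (-8 - (-4)·1.125 - (1)·0.172 - (-1)·1.156) / (-9) = 0.280
Iteration 2:
  α = (9 - (-2)·0.172 - (-4)·1.156 - (-1)·0.280) / (8) = 1.781
  β = (2 - (3)·1.781 - (-1)·1.156 - (-1)·0.280) / (-8) = 0.238
  γ = (12 - (1)·1.781 - (-4)·0.238 - (-3)·0.280) / (10) = 1.201
  δ = (-8 - (-4)·1.781 - (1)·0.238 - (-1)·1.201) / (-9) = -0.010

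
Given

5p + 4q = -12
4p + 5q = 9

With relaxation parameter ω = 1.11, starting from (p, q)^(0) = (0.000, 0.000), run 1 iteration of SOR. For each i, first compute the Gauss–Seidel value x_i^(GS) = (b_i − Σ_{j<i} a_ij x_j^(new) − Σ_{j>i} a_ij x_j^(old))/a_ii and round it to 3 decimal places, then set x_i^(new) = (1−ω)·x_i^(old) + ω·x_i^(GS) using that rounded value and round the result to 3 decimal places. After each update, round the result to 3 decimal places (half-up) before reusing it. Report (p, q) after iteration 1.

Iteration 1:
  p: GS value = (-12 - (4)·0.000) / (5) = -2.400;  p ← (1−ω)·0.000 + ω·-2.400 = -2.664
  q: GS value = (9 - (4)·-2.664) / (5) = 3.931;  q ← (1−ω)·0.000 + ω·3.931 = 4.363

(-2.664, 4.363)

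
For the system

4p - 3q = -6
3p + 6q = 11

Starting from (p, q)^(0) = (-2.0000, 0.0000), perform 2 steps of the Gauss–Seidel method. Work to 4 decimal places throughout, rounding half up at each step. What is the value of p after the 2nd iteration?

Iteration 1:
  p = (-6 - (-3)·0.0000) / (4) = -1.5000
  q = (11 - (3)·-1.5000) / (6) = 2.5833
Iteration 2:
  p = (-6 - (-3)·2.5833) / (4) = 0.4375
  q = (11 - (3)·0.4375) / (6) = 1.6146

0.4375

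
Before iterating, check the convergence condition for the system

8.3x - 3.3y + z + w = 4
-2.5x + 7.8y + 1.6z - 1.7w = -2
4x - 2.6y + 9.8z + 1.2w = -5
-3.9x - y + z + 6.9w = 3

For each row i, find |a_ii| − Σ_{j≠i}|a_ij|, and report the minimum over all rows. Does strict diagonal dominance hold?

1

row 1: |8.3| − (3.3+1+1) = 3
row 2: |7.8| − (2.5+1.6+1.7) = 2
row 3: |9.8| − (4+2.6+1.2) = 2
row 4: |6.9| − (3.9+1+1) = 1
minimum over rows = 1 → strictly diagonally dominant (convergence guaranteed)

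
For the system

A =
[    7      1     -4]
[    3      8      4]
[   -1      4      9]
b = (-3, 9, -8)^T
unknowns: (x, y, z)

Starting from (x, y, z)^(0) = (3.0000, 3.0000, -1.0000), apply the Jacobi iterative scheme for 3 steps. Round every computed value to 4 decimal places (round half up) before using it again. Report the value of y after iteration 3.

2.3522

Iteration 1:
  x = (-3 - (1)·3.0000 - (-4)·-1.0000) / (7) = -1.4286
  y = (9 - (3)·3.0000 - (4)·-1.0000) / (8) = 0.5000
  z = (-8 - (-1)·3.0000 - (4)·3.0000) / (9) = -1.8889
Iteration 2:
  x = (-3 - (1)·0.5000 - (-4)·-1.8889) / (7) = -1.5794
  y = (9 - (3)·-1.4286 - (4)·-1.8889) / (8) = 2.6052
  z = (-8 - (-1)·-1.4286 - (4)·0.5000) / (9) = -1.2698
Iteration 3:
  x = (-3 - (1)·2.6052 - (-4)·-1.2698) / (7) = -1.5263
  y = (9 - (3)·-1.5794 - (4)·-1.2698) / (8) = 2.3522
  z = (-8 - (-1)·-1.5794 - (4)·2.6052) / (9) = -2.2222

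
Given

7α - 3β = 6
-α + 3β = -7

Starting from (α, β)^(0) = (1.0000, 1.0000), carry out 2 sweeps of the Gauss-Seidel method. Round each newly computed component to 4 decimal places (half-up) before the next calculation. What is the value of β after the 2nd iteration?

Iteration 1:
  α = (6 - (-3)·1.0000) / (7) = 1.2857
  β = (-7 - (-1)·1.2857) / (3) = -1.9048
Iteration 2:
  α = (6 - (-3)·-1.9048) / (7) = 0.0408
  β = (-7 - (-1)·0.0408) / (3) = -2.3197

-2.3197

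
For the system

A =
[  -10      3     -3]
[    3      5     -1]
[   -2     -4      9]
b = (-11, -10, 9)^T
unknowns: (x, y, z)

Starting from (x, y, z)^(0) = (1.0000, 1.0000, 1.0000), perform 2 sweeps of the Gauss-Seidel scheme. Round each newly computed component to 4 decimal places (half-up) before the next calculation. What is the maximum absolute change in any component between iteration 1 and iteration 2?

0.7833

Iteration 1:
  x = (-11 - (3)·1.0000 - (-3)·1.0000) / (-10) = 1.1000
  y = (-10 - (3)·1.1000 - (-1)·1.0000) / (5) = -2.4600
  z = (9 - (-2)·1.1000 - (-4)·-2.4600) / (9) = 0.1511
Iteration 2:
  x = (-11 - (3)·-2.4600 - (-3)·0.1511) / (-10) = 0.3167
  y = (-10 - (3)·0.3167 - (-1)·0.1511) / (5) = -2.1598
  z = (9 - (-2)·0.3167 - (-4)·-2.1598) / (9) = 0.1105
Change: (-0.7833, 0.3002, -0.0406) → max |·| = 0.7833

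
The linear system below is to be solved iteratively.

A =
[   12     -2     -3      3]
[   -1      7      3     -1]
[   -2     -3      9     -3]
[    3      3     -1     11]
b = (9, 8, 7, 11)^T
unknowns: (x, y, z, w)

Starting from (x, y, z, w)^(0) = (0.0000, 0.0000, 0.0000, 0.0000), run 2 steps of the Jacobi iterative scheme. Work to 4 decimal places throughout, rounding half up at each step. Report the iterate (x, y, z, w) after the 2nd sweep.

(0.8849, 1.0595, 1.6587, 0.5545)

Iteration 1:
  x = (9 - (-2)·0.0000 - (-3)·0.0000 - (3)·0.0000) / (12) = 0.7500
  y = (8 - (-1)·0.0000 - (3)·0.0000 - (-1)·0.0000) / (7) = 1.1429
  z = (7 - (-2)·0.0000 - (-3)·0.0000 - (-3)·0.0000) / (9) = 0.7778
  w = (11 - (3)·0.0000 - (3)·0.0000 - (-1)·0.0000) / (11) = 1.0000
Iteration 2:
  x = (9 - (-2)·1.1429 - (-3)·0.7778 - (3)·1.0000) / (12) = 0.8849
  y = (8 - (-1)·0.7500 - (3)·0.7778 - (-1)·1.0000) / (7) = 1.0595
  z = (7 - (-2)·0.7500 - (-3)·1.1429 - (-3)·1.0000) / (9) = 1.6587
  w = (11 - (3)·0.7500 - (3)·1.1429 - (-1)·0.7778) / (11) = 0.5545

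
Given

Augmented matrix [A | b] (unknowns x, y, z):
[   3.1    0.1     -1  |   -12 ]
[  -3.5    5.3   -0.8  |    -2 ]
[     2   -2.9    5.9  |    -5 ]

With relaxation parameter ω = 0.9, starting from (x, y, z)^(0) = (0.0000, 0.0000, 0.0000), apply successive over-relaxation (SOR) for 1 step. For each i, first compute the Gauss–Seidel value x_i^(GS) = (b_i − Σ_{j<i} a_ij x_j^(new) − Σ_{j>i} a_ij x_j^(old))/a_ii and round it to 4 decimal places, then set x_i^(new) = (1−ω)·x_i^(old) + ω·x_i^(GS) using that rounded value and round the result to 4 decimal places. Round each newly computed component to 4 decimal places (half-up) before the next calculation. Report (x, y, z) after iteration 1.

Iteration 1:
  x: GS value = (-12 - (0.1)·0.0000 - (-1)·0.0000) / (3.1) = -3.8710;  x ← (1−ω)·0.0000 + ω·-3.8710 = -3.4839
  y: GS value = (-2 - (-3.5)·-3.4839 - (-0.8)·0.0000) / (5.3) = -2.6780;  y ← (1−ω)·0.0000 + ω·-2.6780 = -2.4102
  z: GS value = (-5 - (2)·-3.4839 - (-2.9)·-2.4102) / (5.9) = -0.8511;  z ← (1−ω)·0.0000 + ω·-0.8511 = -0.7660

(-3.4839, -2.4102, -0.7660)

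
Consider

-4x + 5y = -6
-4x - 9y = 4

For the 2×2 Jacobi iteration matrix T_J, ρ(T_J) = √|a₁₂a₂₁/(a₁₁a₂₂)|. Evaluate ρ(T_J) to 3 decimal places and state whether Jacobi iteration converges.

0.745

a₁₂a₂₁/(a₁₁a₂₂) = (5)·(-4) / ((-4)·(-9)) = -0.555556
ρ = √|-0.555556| = √0.555556 = 0.745
ρ < 1, so Jacobi converges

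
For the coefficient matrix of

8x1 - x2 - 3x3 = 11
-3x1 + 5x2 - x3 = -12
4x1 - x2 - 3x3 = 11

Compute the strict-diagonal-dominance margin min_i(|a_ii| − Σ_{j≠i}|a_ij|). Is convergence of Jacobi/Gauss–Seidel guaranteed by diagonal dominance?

row 1: |8| − (1+3) = 4
row 2: |5| − (3+1) = 1
row 3: |-3| − (4+1) = -2
minimum over rows = -2 → not strictly diagonally dominant

-2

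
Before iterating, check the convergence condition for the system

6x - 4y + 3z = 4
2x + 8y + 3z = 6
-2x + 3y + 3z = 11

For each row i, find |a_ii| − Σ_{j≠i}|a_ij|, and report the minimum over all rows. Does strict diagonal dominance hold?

row 1: |6| − (4+3) = -1
row 2: |8| − (2+3) = 3
row 3: |3| − (2+3) = -2
minimum over rows = -2 → not strictly diagonally dominant

-2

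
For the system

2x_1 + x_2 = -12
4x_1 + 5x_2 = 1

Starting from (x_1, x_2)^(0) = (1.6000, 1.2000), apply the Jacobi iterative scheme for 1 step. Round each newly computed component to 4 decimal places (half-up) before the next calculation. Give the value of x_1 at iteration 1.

Iteration 1:
  x_1 = (-12 - (1)·1.2000) / (2) = -6.6000
  x_2 = (1 - (4)·1.6000) / (5) = -1.0800

-6.6000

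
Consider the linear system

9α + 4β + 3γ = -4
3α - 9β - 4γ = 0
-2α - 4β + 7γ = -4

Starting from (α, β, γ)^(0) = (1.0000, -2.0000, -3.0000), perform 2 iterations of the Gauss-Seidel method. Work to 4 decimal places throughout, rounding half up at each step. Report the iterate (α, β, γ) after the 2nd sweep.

Iteration 1:
  α = (-4 - (4)·-2.0000 - (3)·-3.0000) / (9) = 1.4444
  β = (0 - (3)·1.4444 - (-4)·-3.0000) / (-9) = 1.8148
  γ = (-4 - (-2)·1.4444 - (-4)·1.8148) / (7) = 0.8783
Iteration 2:
  α = (-4 - (4)·1.8148 - (3)·0.8783) / (9) = -1.5438
  β = (0 - (3)·-1.5438 - (-4)·0.8783) / (-9) = -0.9050
  γ = (-4 - (-2)·-1.5438 - (-4)·-0.9050) / (7) = -1.5297

(-1.5438, -0.9050, -1.5297)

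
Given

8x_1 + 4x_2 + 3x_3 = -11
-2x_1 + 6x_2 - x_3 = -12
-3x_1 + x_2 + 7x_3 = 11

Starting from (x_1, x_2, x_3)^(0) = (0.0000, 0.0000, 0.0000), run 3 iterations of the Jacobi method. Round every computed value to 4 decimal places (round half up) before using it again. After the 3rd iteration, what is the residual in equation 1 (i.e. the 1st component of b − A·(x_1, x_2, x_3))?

-0.9569

Iteration 1:
  x_1 = (-11 - (4)·0.0000 - (3)·0.0000) / (8) = -1.3750
  x_2 = (-12 - (-2)·0.0000 - (-1)·0.0000) / (6) = -2.0000
  x_3 = (11 - (-3)·0.0000 - (1)·0.0000) / (7) = 1.5714
Iteration 2:
  x_1 = (-11 - (4)·-2.0000 - (3)·1.5714) / (8) = -0.9643
  x_2 = (-12 - (-2)·-1.3750 - (-1)·1.5714) / (6) = -2.1964
  x_3 = (11 - (-3)·-1.3750 - (1)·-2.0000) / (7) = 1.2679
Iteration 3:
  x_1 = (-11 - (4)·-2.1964 - (3)·1.2679) / (8) = -0.7523
  x_2 = (-12 - (-2)·-0.9643 - (-1)·1.2679) / (6) = -2.1101
  x_3 = (11 - (-3)·-0.9643 - (1)·-2.1964) / (7) = 1.4719
Residual b − A·x = (-0.9569, 0.6279, 0.5499)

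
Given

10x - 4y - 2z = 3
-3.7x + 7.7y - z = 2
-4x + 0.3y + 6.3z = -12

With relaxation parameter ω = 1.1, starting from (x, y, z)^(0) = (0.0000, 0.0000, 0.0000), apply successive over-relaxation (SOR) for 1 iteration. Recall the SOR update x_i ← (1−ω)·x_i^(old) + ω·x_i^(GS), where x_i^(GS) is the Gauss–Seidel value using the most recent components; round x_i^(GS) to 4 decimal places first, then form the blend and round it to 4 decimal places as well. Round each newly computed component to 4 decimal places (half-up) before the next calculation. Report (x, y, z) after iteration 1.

(0.3300, 0.4601, -1.8888)

Iteration 1:
  x: GS value = (3 - (-4)·0.0000 - (-2)·0.0000) / (10) = 0.3000;  x ← (1−ω)·0.0000 + ω·0.3000 = 0.3300
  y: GS value = (2 - (-3.7)·0.3300 - (-1)·0.0000) / (7.7) = 0.4183;  y ← (1−ω)·0.0000 + ω·0.4183 = 0.4601
  z: GS value = (-12 - (-4)·0.3300 - (0.3)·0.4601) / (6.3) = -1.7171;  z ← (1−ω)·0.0000 + ω·-1.7171 = -1.8888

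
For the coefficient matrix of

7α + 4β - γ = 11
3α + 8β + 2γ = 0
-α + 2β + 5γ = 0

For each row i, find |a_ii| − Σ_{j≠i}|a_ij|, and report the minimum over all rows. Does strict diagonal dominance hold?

row 1: |7| − (4+1) = 2
row 2: |8| − (3+2) = 3
row 3: |5| − (1+2) = 2
minimum over rows = 2 → strictly diagonally dominant (convergence guaranteed)

2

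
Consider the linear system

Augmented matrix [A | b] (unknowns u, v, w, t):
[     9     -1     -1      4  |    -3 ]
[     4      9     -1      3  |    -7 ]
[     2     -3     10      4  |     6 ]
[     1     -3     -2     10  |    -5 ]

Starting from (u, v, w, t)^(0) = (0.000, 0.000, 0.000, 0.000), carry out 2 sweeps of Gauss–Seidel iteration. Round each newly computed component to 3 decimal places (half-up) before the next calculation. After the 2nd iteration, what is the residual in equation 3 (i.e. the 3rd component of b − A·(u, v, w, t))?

-0.241

Iteration 1:
  u = (-3 - (-1)·0.000 - (-1)·0.000 - (4)·0.000) / (9) = -0.333
  v = (-7 - (4)·-0.333 - (-1)·0.000 - (3)·0.000) / (9) = -0.630
  w = (6 - (2)·-0.333 - (-3)·-0.630 - (4)·0.000) / (10) = 0.478
  t = (-5 - (1)·-0.333 - (-3)·-0.630 - (-2)·0.478) / (10) = -0.560
Iteration 2:
  u = (-3 - (-1)·-0.630 - (-1)·0.478 - (4)·-0.560) / (9) = -0.101
  v = (-7 - (4)·-0.101 - (-1)·0.478 - (3)·-0.560) / (9) = -0.493
  w = (6 - (2)·-0.101 - (-3)·-0.493 - (4)·-0.560) / (10) = 0.696
  t = (-5 - (1)·-0.101 - (-3)·-0.493 - (-2)·0.696) / (10) = -0.499
Residual b − A·x = (0.108, 0.034, -0.241, 0.004)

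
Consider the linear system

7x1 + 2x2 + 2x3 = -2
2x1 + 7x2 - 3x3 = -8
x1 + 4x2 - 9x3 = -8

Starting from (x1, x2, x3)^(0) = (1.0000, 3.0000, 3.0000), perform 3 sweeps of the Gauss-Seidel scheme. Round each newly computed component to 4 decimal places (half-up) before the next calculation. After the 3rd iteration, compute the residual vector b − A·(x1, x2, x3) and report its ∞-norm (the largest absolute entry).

Iteration 1:
  x1 = (-2 - (2)·3.0000 - (2)·3.0000) / (7) = -2.0000
  x2 = (-8 - (2)·-2.0000 - (-3)·3.0000) / (7) = 0.7143
  x3 = (-8 - (1)·-2.0000 - (4)·0.7143) / (-9) = 0.9841
Iteration 2:
  x1 = (-2 - (2)·0.7143 - (2)·0.9841) / (7) = -0.7710
  x2 = (-8 - (2)·-0.7710 - (-3)·0.9841) / (7) = -0.5008
  x3 = (-8 - (1)·-0.7710 - (4)·-0.5008) / (-9) = 0.5806
Iteration 3:
  x1 = (-2 - (2)·-0.5008 - (2)·0.5806) / (7) = -0.3085
  x2 = (-8 - (2)·-0.3085 - (-3)·0.5806) / (7) = -0.8059
  x3 = (-8 - (1)·-0.3085 - (4)·-0.8059) / (-9) = 0.4964
Residual b − A·x = (0.7785, -0.2525, -0.0003); ∞-norm = 0.7785

0.7785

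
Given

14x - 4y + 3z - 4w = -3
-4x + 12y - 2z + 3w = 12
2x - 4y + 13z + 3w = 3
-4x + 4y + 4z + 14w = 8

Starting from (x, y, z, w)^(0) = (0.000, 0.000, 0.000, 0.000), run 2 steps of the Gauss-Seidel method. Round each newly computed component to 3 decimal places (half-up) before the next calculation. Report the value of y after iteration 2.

Iteration 1:
  x = (-3 - (-4)·0.000 - (3)·0.000 - (-4)·0.000) / (14) = -0.214
  y = (12 - (-4)·-0.214 - (-2)·0.000 - (3)·0.000) / (12) = 0.929
  z = (3 - (2)·-0.214 - (-4)·0.929 - (3)·0.000) / (13) = 0.550
  w = (8 - (-4)·-0.214 - (4)·0.929 - (4)·0.550) / (14) = 0.088
Iteration 2:
  x = (-3 - (-4)·0.929 - (3)·0.550 - (-4)·0.088) / (14) = -0.042
  y = (12 - (-4)·-0.042 - (-2)·0.550 - (3)·0.088) / (12) = 1.056
  z = (3 - (2)·-0.042 - (-4)·1.056 - (3)·0.088) / (13) = 0.542
  w = (8 - (-4)·-0.042 - (4)·1.056 - (4)·0.542) / (14) = 0.103

1.056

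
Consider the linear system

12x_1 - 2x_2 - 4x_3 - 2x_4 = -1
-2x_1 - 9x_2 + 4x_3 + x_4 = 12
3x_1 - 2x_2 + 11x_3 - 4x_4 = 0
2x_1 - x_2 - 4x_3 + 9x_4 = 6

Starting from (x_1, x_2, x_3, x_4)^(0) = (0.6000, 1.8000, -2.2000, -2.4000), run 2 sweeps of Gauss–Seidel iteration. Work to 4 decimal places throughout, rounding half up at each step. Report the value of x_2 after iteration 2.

-1.6072

Iteration 1:
  x_1 = (-1 - (-2)·1.8000 - (-4)·-2.2000 - (-2)·-2.4000) / (12) = -0.9167
  x_2 = (12 - (-2)·-0.9167 - (4)·-2.2000 - (1)·-2.4000) / (-9) = -2.3741
  x_3 = (0 - (3)·-0.9167 - (-2)·-2.3741 - (-4)·-2.4000) / (11) = -1.0544
  x_4 = (6 - (2)·-0.9167 - (-1)·-2.3741 - (-4)·-1.0544) / (9) = 0.1380
Iteration 2:
  x_1 = (-1 - (-2)·-2.3741 - (-4)·-1.0544 - (-2)·0.1380) / (12) = -0.8075
  x_2 = (12 - (-2)·-0.8075 - (4)·-1.0544 - (1)·0.1380) / (-9) = -1.6072
  x_3 = (0 - (3)·-0.8075 - (-2)·-1.6072 - (-4)·0.1380) / (11) = -0.0218
  x_4 = (6 - (2)·-0.8075 - (-1)·-1.6072 - (-4)·-0.0218) / (9) = 0.6578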